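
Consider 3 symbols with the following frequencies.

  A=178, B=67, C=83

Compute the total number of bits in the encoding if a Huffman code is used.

Greedily combine the two least-frequent nodes:
combine B(67), C(83) → 150
combine 150, A(178) → 328
The encoded length is the sum of every internal node's weight: 150 + 328 = 478 bits.

478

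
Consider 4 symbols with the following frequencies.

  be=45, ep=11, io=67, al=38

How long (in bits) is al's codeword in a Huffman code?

Huffman merges, smallest pair first:
combine ep(11), al(38) → 49
combine be(45), 49 → 94
combine io(67), 94 → 161
al's leaf is at depth 3, giving a 3-bit codeword.

3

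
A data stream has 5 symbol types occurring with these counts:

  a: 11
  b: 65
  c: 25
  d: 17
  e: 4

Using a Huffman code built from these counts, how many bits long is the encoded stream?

226

Merge the two smallest weights repeatedly:
combine e(4), a(11) → 15
combine 15, d(17) → 32
combine c(25), 32 → 57
combine 57, b(65) → 122
Total encoded bits = sum of merged weights = 15 + 32 + 57 + 122 = 226.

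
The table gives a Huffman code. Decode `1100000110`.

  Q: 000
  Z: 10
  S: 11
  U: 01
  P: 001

Read left to right; each codeword is recognised as soon as it completes (prefix code):
  11→S | 000→Q | 001→P | 10→Z
Decoded message: SQPZ

SQPZ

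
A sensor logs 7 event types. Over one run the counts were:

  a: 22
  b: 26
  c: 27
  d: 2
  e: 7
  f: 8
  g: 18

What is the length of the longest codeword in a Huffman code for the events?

Merge the two lowest-weight nodes at each step:
combine d(2), e(7) → 9
combine f(8), 9 → 17
combine 17, g(18) → 35
combine a(22), b(26) → 48
combine c(27), 35 → 62
combine 48, 62 → 110
The first pair merged (d, e) ends up deepest, at depth 5.

5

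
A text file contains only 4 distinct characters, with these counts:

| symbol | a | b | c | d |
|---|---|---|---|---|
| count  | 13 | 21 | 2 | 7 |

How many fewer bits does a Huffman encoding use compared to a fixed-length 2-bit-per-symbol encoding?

12

Fixed-length: 2 bits × 43 symbols = 86 bits.
Huffman merges:
combine c(2), d(7) → 9
combine 9, a(13) → 22
combine b(21), 22 → 43
Huffman total = 9 + 22 + 43 = 74 bits.
Saving = 86 − 74 = 12 bits.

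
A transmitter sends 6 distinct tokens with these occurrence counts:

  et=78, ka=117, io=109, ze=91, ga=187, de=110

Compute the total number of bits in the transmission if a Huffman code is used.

Build the Huffman tree bottom-up:
merge et(78) and ze(91): 169
merge io(109) and de(110): 219
merge ka(117) and 169: 286
merge ga(187) and 219: 406
merge 286 and 406: 692
The encoded length is the sum of every internal node's weight: 169 + 219 + 286 + 406 + 692 = 1772 bits.

1772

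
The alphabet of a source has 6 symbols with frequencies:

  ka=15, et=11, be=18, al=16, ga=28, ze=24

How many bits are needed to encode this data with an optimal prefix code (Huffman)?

Build the Huffman tree bottom-up:
merge et(11) and ka(15): 26
merge al(16) and be(18): 34
merge ze(24) and 26: 50
merge ga(28) and 34: 62
merge 50 and 62: 112
Total encoded bits = sum of merged weights = 26 + 34 + 50 + 62 + 112 = 284.

284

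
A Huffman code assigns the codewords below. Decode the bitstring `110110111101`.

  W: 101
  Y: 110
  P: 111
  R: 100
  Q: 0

YYPW

Read left to right; each codeword is recognised as soon as it completes (prefix code):
  110→Y | 110→Y | 111→P | 101→W
Decoded message: YYPW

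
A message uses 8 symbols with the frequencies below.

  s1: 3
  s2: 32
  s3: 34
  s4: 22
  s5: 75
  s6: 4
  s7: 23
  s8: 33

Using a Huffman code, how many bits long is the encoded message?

Merge the two smallest weights repeatedly:
combine s1(3), s6(4) → 7
combine 7, s4(22) → 29
combine s7(23), 29 → 52
combine s2(32), s8(33) → 65
combine s3(34), 52 → 86
combine 65, s5(75) → 140
combine 86, 140 → 226
Total encoded bits = sum of merged weights = 7 + 29 + 52 + 65 + 86 + 140 + 226 = 605.

605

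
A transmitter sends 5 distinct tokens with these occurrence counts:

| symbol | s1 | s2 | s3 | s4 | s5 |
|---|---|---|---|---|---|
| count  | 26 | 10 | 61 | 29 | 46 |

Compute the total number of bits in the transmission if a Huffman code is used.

Merge the two smallest weights repeatedly:
merge s2(10) and s1(26): 36
merge s4(29) and 36: 65
merge s5(46) and s3(61): 107
merge 65 and 107: 172
The encoded length is the sum of every internal node's weight: 36 + 65 + 107 + 172 = 380 bits.

380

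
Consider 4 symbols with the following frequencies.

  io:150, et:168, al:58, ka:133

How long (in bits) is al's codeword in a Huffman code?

2

Repeatedly merge the two smallest:
combine al(58), ka(133) → 191
combine io(150), et(168) → 318
combine 191, 318 → 509
al's leaf is at depth 2, giving a 2-bit codeword.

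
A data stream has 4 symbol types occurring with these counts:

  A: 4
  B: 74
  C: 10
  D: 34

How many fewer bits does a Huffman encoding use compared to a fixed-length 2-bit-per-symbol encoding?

60

Fixed-length: 2 bits × 122 symbols = 244 bits.
Huffman merges:
merge A(4) and C(10): 14
merge 14 and D(34): 48
merge 48 and B(74): 122
Huffman total = 14 + 48 + 122 = 184 bits.
Saving = 244 − 184 = 60 bits.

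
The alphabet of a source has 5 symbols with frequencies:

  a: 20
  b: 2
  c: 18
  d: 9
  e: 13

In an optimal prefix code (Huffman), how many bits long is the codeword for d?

3

Repeatedly merge the two smallest:
combine b(2), d(9) → 11
combine 11, e(13) → 24
combine c(18), a(20) → 38
combine 24, 38 → 62
d's leaf is at depth 3, giving a 3-bit codeword.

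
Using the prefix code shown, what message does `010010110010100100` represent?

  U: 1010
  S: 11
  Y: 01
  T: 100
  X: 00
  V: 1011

YXVXUYX

Read left to right; each codeword is recognised as soon as it completes (prefix code):
  01→Y | 00→X | 1011→V | 00→X | 1010→U | 01→Y | 00→X
Decoded message: YXVXUYX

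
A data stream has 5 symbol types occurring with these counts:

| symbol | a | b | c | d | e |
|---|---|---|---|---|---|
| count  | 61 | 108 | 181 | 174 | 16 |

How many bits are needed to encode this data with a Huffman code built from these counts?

1157

Merge the two smallest weights repeatedly:
e(16) + a(61) → 77
77 + b(108) → 185
d(174) + c(181) → 355
185 + 355 → 540
Total encoded bits = sum of merged weights = 77 + 185 + 355 + 540 = 1157.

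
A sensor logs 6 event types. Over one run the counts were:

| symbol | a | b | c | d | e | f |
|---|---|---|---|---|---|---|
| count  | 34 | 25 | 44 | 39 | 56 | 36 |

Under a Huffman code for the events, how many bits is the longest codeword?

3

Merge the two lowest-weight nodes at each step:
b(25) + a(34) → 59
f(36) + d(39) → 75
c(44) + e(56) → 100
59 + 75 → 134
100 + 134 → 234
Maximum depth reached is 3.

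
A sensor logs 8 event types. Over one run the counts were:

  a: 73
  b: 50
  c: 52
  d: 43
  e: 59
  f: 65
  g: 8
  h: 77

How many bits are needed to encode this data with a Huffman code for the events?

1255

Merge the two smallest weights repeatedly:
merge g(8) and d(43): 51
merge b(50) and 51: 101
merge c(52) and e(59): 111
merge f(65) and a(73): 138
merge h(77) and 101: 178
merge 111 and 138: 249
merge 178 and 249: 427
Total encoded bits = sum of merged weights = 51 + 101 + 111 + 138 + 178 + 249 + 427 = 1255.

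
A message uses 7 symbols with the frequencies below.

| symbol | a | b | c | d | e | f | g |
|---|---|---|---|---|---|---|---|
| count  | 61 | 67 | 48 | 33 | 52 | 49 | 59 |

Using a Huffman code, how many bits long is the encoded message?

1040

Build the Huffman tree bottom-up:
merge d(33) and c(48): 81
merge f(49) and e(52): 101
merge g(59) and a(61): 120
merge b(67) and 81: 148
merge 101 and 120: 221
merge 148 and 221: 369
Each symbol's bit-cost is frequency × depth; summing gives 1040 bits (equivalently 81 + 101 + 120 + 148 + 221 + 369).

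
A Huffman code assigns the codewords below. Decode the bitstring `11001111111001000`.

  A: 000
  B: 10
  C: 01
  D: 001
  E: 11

Read left to right; each codeword is recognised as soon as it completes (prefix code):
  11→E | 001→D | 11→E | 11→E | 11→E | 001→D | 000→A
Decoded message: EDEEEDA

EDEEEDA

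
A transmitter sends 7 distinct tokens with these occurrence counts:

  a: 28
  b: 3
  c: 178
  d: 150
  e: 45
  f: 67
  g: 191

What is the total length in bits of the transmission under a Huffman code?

Merge the two smallest weights repeatedly:
combine b(3), a(28) → 31
combine 31, e(45) → 76
combine f(67), 76 → 143
combine 143, d(150) → 293
combine c(178), g(191) → 369
combine 293, 369 → 662
Each symbol's bit-cost is frequency × depth; summing gives 1574 bits (equivalently 31 + 76 + 143 + 293 + 369 + 662).

1574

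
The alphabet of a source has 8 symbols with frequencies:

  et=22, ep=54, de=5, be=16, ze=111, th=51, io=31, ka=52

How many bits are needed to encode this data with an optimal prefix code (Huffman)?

Greedily combine the two least-frequent nodes:
merge de(5) and be(16): 21
merge 21 and et(22): 43
merge io(31) and 43: 74
merge th(51) and ka(52): 103
merge ep(54) and 74: 128
merge 103 and ze(111): 214
merge 128 and 214: 342
The encoded length is the sum of every internal node's weight: 21 + 43 + 74 + 103 + 128 + 214 + 342 = 925 bits.

925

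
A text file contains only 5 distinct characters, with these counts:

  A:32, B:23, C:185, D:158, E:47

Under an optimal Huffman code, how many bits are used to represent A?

Repeatedly merge the two smallest:
B(23) + A(32) → 55
E(47) + 55 → 102
102 + D(158) → 260
C(185) + 260 → 445
A sits 4 levels below the root, so its codeword is 4 bits.

4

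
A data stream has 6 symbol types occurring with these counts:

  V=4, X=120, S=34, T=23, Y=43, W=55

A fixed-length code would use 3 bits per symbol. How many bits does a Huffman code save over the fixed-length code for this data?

Fixed-length: 3 bits × 279 symbols = 837 bits.
Huffman merges:
V(4) + T(23) → 27
27 + S(34) → 61
Y(43) + W(55) → 98
61 + 98 → 159
X(120) + 159 → 279
Huffman total = 27 + 61 + 98 + 159 + 279 = 624 bits.
Saving = 837 − 624 = 213 bits.

213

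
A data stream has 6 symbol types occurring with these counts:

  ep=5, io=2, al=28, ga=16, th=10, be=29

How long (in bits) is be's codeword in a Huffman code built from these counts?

2

Huffman merges, smallest pair first:
combine io(2), ep(5) → 7
combine 7, th(10) → 17
combine ga(16), 17 → 33
combine al(28), be(29) → 57
combine 33, 57 → 90
be sits 2 levels below the root, so its codeword is 2 bits.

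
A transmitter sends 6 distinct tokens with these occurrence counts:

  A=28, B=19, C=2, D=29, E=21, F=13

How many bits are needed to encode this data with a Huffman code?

Greedily combine the two least-frequent nodes:
C(2) + F(13) → 15
15 + B(19) → 34
E(21) + A(28) → 49
D(29) + 34 → 63
49 + 63 → 112
Each symbol's bit-cost is frequency × depth; summing gives 273 bits (equivalently 15 + 34 + 49 + 63 + 112).

273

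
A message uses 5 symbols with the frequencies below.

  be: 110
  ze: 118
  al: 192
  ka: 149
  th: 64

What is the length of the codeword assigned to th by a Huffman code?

3

Repeatedly merge the two smallest:
merge th(64) and be(110): 174
merge ze(118) and ka(149): 267
merge 174 and al(192): 366
merge 267 and 366: 633
The subtree containing th is merged 3 times, so code length = 3.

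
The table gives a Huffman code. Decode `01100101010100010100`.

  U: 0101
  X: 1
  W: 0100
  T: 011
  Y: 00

Read left to right; each codeword is recognised as soon as it completes (prefix code):
  011→T | 00→Y | 1→X | 0101→U | 0100→W | 0101→U | 00→Y
Decoded message: TYXUWUY

TYXUWUY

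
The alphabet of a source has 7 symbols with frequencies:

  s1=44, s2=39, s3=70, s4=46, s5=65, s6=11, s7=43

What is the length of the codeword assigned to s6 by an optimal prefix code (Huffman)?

4

Huffman merges, smallest pair first:
combine s6(11), s2(39) → 50
combine s7(43), s1(44) → 87
combine s4(46), 50 → 96
combine s5(65), s3(70) → 135
combine 87, 96 → 183
combine 135, 183 → 318
s6 sits 4 levels below the root, so its codeword is 4 bits.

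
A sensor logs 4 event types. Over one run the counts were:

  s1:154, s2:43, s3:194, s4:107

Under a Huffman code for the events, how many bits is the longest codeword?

3

Merge the two lowest-weight nodes at each step:
s2(43) + s4(107) → 150
150 + s1(154) → 304
s3(194) + 304 → 498
The first pair merged (s2, s4) ends up deepest, at depth 3.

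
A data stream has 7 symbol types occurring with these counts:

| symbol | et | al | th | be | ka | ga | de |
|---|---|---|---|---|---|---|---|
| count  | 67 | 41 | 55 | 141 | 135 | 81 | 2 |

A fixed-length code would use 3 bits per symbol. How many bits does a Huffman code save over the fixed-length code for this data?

Fixed-length: 3 bits × 522 symbols = 1566 bits.
Huffman merges:
combine de(2), al(41) → 43
combine 43, th(55) → 98
combine et(67), ga(81) → 148
combine 98, ka(135) → 233
combine be(141), 148 → 289
combine 233, 289 → 522
Huffman total = 43 + 98 + 148 + 233 + 289 + 522 = 1333 bits.
Saving = 1566 − 1333 = 233 bits.

233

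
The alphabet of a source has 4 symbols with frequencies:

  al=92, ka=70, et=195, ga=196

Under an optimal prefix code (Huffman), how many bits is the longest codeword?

3

Merge the two lowest-weight nodes at each step:
combine ka(70), al(92) → 162
combine 162, et(195) → 357
combine ga(196), 357 → 553
The first pair merged (ka, al) ends up deepest, at depth 3.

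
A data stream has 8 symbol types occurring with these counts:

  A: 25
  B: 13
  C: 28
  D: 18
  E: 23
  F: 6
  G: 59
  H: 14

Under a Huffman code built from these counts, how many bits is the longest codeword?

Merge the two lowest-weight nodes at each step:
F(6) + B(13) → 19
H(14) + D(18) → 32
19 + E(23) → 42
A(25) + C(28) → 53
32 + 42 → 74
53 + G(59) → 112
74 + 112 → 186
The rarest symbols sit at the bottom; the longest codeword is 4 bits.

4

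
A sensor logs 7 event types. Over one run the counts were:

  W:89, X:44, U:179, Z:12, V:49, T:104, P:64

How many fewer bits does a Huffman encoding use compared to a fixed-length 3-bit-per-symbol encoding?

227

Fixed-length: 3 bits × 541 symbols = 1623 bits.
Huffman merges:
combine Z(12), X(44) → 56
combine V(49), 56 → 105
combine P(64), W(89) → 153
combine T(104), 105 → 209
combine 153, U(179) → 332
combine 209, 332 → 541
Huffman total = 56 + 105 + 153 + 209 + 332 + 541 = 1396 bits.
Saving = 1623 − 1396 = 227 bits.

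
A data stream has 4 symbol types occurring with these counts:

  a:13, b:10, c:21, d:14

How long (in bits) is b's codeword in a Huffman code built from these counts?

2

Build the tree from the bottom:
combine b(10), a(13) → 23
combine d(14), c(21) → 35
combine 23, 35 → 58
b sits 2 levels below the root, so its codeword is 2 bits.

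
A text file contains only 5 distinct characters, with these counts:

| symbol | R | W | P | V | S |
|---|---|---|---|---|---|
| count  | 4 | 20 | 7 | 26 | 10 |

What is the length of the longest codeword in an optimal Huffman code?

Merge the two lowest-weight nodes at each step:
R(4) + P(7) → 11
S(10) + 11 → 21
W(20) + 21 → 41
V(26) + 41 → 67
Maximum depth reached is 4.

4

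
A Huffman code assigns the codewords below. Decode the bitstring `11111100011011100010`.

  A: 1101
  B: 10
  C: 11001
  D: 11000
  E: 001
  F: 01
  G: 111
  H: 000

Read left to right; each codeword is recognised as soon as it completes (prefix code):
  111→G | 111→G | 000→H | 1101→A | 11000→D | 10→B
Decoded message: GGHADB

GGHADB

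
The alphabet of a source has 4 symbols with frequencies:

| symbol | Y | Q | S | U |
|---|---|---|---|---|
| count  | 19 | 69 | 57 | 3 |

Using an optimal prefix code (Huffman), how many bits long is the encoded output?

Merge the two smallest weights repeatedly:
merge U(3) and Y(19): 22
merge 22 and S(57): 79
merge Q(69) and 79: 148
Total encoded bits = sum of merged weights = 22 + 79 + 148 = 249.

249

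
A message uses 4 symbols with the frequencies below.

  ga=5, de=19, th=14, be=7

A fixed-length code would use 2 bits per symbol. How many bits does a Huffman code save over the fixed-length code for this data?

Fixed-length: 2 bits × 45 symbols = 90 bits.
Huffman merges:
merge ga(5) and be(7): 12
merge 12 and th(14): 26
merge de(19) and 26: 45
Huffman total = 12 + 26 + 45 = 83 bits.
Saving = 90 − 83 = 7 bits.

7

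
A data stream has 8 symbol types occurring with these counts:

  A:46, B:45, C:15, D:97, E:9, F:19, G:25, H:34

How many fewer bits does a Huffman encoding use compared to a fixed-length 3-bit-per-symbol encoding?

Fixed-length: 3 bits × 290 symbols = 870 bits.
Huffman merges:
combine E(9), C(15) → 24
combine F(19), 24 → 43
combine G(25), H(34) → 59
combine 43, B(45) → 88
combine A(46), 59 → 105
combine 88, D(97) → 185
combine 105, 185 → 290
Huffman total = 24 + 43 + 59 + 88 + 105 + 185 + 290 = 794 bits.
Saving = 870 − 794 = 76 bits.

76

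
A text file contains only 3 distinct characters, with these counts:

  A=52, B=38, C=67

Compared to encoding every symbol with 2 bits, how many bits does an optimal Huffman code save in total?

67

Fixed-length: 2 bits × 157 symbols = 314 bits.
Huffman merges:
B(38) + A(52) → 90
C(67) + 90 → 157
Huffman total = 90 + 157 = 247 bits.
Saving = 314 − 247 = 67 bits.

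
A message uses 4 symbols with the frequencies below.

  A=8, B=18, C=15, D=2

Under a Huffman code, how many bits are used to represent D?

3

Repeatedly merge the two smallest:
D(2) + A(8) → 10
10 + C(15) → 25
B(18) + 25 → 43
D's leaf is at depth 3, giving a 3-bit codeword.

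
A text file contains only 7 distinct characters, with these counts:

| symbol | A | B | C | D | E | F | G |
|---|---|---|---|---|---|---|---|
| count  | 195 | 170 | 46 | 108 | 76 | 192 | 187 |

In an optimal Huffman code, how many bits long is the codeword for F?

2

Repeatedly merge the two smallest:
merge C(46) and E(76): 122
merge D(108) and 122: 230
merge B(170) and G(187): 357
merge F(192) and A(195): 387
merge 230 and 357: 587
merge 387 and 587: 974
F sits 2 levels below the root, so its codeword is 2 bits.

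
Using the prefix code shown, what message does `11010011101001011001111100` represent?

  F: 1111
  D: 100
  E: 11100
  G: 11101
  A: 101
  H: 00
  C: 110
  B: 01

Read left to right; each codeword is recognised as soon as it completes (prefix code):
  110→C | 100→D | 11101→G | 00→H | 101→A | 100→D | 1111→F | 100→D
Decoded message: CDGHADFD

CDGHADFD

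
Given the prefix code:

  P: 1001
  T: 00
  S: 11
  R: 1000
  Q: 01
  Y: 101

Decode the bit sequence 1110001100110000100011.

SRSTSTTRS

Read left to right; each codeword is recognised as soon as it completes (prefix code):
  11→S | 1000→R | 11→S | 00→T | 11→S | 00→T | 00→T | 1000→R | 11→S
Decoded message: SRSTSTTRS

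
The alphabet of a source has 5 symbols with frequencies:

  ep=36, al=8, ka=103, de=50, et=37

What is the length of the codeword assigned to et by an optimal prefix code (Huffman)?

Build the tree from the bottom:
merge al(8) and ep(36): 44
merge et(37) and 44: 81
merge de(50) and 81: 131
merge ka(103) and 131: 234
et sits 3 levels below the root, so its codeword is 3 bits.

3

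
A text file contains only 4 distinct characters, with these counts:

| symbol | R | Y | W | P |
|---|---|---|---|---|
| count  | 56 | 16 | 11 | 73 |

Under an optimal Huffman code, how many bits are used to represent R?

2

Build the tree from the bottom:
merge W(11) and Y(16): 27
merge 27 and R(56): 83
merge P(73) and 83: 156
R's leaf is at depth 2, giving a 2-bit codeword.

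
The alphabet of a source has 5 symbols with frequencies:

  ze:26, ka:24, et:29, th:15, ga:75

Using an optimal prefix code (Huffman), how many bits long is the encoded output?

Merge the two smallest weights repeatedly:
th(15) + ka(24) → 39
ze(26) + et(29) → 55
39 + 55 → 94
ga(75) + 94 → 169
Total encoded bits = sum of merged weights = 39 + 55 + 94 + 169 = 357.

357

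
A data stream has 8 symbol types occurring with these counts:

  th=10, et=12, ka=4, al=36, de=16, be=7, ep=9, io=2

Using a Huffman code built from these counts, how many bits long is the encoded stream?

254

Merge the two smallest weights repeatedly:
combine io(2), ka(4) → 6
combine 6, be(7) → 13
combine ep(9), th(10) → 19
combine et(12), 13 → 25
combine de(16), 19 → 35
combine 25, 35 → 60
combine al(36), 60 → 96
The encoded length is the sum of every internal node's weight: 6 + 13 + 19 + 25 + 35 + 60 + 96 = 254 bits.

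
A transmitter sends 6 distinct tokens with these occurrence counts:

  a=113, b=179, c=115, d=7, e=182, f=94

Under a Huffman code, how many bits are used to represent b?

2

Repeatedly merge the two smallest:
combine d(7), f(94) → 101
combine 101, a(113) → 214
combine c(115), b(179) → 294
combine e(182), 214 → 396
combine 294, 396 → 690
b's leaf is at depth 2, giving a 2-bit codeword.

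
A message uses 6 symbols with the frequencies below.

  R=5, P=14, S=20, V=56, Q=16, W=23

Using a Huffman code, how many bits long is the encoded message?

Greedily combine the two least-frequent nodes:
merge R(5) and P(14): 19
merge Q(16) and 19: 35
merge S(20) and W(23): 43
merge 35 and 43: 78
merge V(56) and 78: 134
Each symbol's bit-cost is frequency × depth; summing gives 309 bits (equivalently 19 + 35 + 43 + 78 + 134).

309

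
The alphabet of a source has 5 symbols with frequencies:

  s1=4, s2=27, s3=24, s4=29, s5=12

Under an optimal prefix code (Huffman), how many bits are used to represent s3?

Repeatedly merge the two smallest:
combine s1(4), s5(12) → 16
combine 16, s3(24) → 40
combine s2(27), s4(29) → 56
combine 40, 56 → 96
The subtree containing s3 is merged 2 times, so code length = 2.

2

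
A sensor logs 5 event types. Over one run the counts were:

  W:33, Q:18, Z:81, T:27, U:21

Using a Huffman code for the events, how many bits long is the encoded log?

378

Greedily combine the two least-frequent nodes:
merge Q(18) and U(21): 39
merge T(27) and W(33): 60
merge 39 and 60: 99
merge Z(81) and 99: 180
Each symbol's bit-cost is frequency × depth; summing gives 378 bits (equivalently 39 + 60 + 99 + 180).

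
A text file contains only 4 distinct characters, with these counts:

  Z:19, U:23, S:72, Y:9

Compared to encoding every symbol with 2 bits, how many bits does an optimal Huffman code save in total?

Fixed-length: 2 bits × 123 symbols = 246 bits.
Huffman merges:
combine Y(9), Z(19) → 28
combine U(23), 28 → 51
combine 51, S(72) → 123
Huffman total = 28 + 51 + 123 = 202 bits.
Saving = 246 − 202 = 44 bits.

44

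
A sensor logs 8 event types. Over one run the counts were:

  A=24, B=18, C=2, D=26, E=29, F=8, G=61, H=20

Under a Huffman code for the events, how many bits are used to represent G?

Huffman merges, smallest pair first:
merge C(2) and F(8): 10
merge 10 and B(18): 28
merge H(20) and A(24): 44
merge D(26) and 28: 54
merge E(29) and 44: 73
merge 54 and G(61): 115
merge 73 and 115: 188
The subtree containing G is merged 2 times, so code length = 2.

2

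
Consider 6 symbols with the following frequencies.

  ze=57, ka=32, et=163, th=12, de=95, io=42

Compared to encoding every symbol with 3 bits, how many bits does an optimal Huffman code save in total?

Fixed-length: 3 bits × 401 symbols = 1203 bits.
Huffman merges:
th(12) + ka(32) → 44
io(42) + 44 → 86
ze(57) + 86 → 143
de(95) + 143 → 238
et(163) + 238 → 401
Huffman total = 44 + 86 + 143 + 238 + 401 = 912 bits.
Saving = 1203 − 912 = 291 bits.

291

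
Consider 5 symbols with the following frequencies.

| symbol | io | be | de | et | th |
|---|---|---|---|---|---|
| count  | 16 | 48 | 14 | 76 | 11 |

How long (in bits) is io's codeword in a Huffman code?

3

Repeatedly merge the two smallest:
combine th(11), de(14) → 25
combine io(16), 25 → 41
combine 41, be(48) → 89
combine et(76), 89 → 165
The subtree containing io is merged 3 times, so code length = 3.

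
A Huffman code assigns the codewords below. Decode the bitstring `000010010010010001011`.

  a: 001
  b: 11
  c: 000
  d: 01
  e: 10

cdaaaceb

Read left to right; each codeword is recognised as soon as it completes (prefix code):
  000→c | 01→d | 001→a | 001→a | 001→a | 000→c | 10→e | 11→b
Decoded message: cdaaaceb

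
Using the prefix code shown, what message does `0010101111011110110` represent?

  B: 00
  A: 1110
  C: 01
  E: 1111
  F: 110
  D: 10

Read left to right; each codeword is recognised as soon as it completes (prefix code):
  00→B | 10→D | 10→D | 1111→E | 01→C | 1110→A | 110→F
Decoded message: BDDECAF

BDDECAF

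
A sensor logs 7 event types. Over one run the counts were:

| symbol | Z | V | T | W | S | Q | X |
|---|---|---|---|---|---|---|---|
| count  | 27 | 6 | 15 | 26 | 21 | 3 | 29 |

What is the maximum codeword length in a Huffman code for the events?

Merge the two lowest-weight nodes at each step:
Q(3) + V(6) → 9
9 + T(15) → 24
S(21) + 24 → 45
W(26) + Z(27) → 53
X(29) + 45 → 74
53 + 74 → 127
The rarest symbols sit at the bottom; the longest codeword is 5 bits.

5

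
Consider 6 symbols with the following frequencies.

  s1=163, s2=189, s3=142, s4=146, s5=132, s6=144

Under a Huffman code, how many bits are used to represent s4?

Repeatedly merge the two smallest:
merge s5(132) and s3(142): 274
merge s6(144) and s4(146): 290
merge s1(163) and s2(189): 352
merge 274 and 290: 564
merge 352 and 564: 916
s4 sits 3 levels below the root, so its codeword is 3 bits.

3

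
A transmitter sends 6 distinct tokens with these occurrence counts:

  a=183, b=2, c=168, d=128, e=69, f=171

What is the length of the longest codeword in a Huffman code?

4

Merge the two lowest-weight nodes at each step:
merge b(2) and e(69): 71
merge 71 and d(128): 199
merge c(168) and f(171): 339
merge a(183) and 199: 382
merge 339 and 382: 721
The rarest symbols sit at the bottom; the longest codeword is 4 bits.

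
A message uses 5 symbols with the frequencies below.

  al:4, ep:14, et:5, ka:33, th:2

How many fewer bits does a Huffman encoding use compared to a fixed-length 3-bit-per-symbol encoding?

74

Fixed-length: 3 bits × 58 symbols = 174 bits.
Huffman merges:
combine th(2), al(4) → 6
combine et(5), 6 → 11
combine 11, ep(14) → 25
combine 25, ka(33) → 58
Huffman total = 6 + 11 + 25 + 58 = 100 bits.
Saving = 174 − 100 = 74 bits.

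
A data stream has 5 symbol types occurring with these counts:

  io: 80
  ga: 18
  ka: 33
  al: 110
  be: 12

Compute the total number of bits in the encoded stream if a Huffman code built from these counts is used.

489

Merge the two smallest weights repeatedly:
combine be(12), ga(18) → 30
combine 30, ka(33) → 63
combine 63, io(80) → 143
combine al(110), 143 → 253
Total encoded bits = sum of merged weights = 30 + 63 + 143 + 253 = 489.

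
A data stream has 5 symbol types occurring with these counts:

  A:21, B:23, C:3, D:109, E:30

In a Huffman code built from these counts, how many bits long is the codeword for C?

4

Huffman merges, smallest pair first:
combine C(3), A(21) → 24
combine B(23), 24 → 47
combine E(30), 47 → 77
combine 77, D(109) → 186
The subtree containing C is merged 4 times, so code length = 4.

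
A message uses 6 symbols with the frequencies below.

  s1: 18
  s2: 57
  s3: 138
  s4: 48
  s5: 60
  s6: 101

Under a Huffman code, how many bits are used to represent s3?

Repeatedly merge the two smallest:
s1(18) + s4(48) → 66
s2(57) + s5(60) → 117
66 + s6(101) → 167
117 + s3(138) → 255
167 + 255 → 422
s3's leaf is at depth 2, giving a 2-bit codeword.

2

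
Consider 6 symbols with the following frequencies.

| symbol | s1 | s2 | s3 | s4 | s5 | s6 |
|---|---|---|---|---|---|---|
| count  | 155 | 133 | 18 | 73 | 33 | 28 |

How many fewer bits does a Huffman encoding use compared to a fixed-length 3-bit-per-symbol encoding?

Fixed-length: 3 bits × 440 symbols = 1320 bits.
Huffman merges:
combine s3(18), s6(28) → 46
combine s5(33), 46 → 79
combine s4(73), 79 → 152
combine s2(133), 152 → 285
combine s1(155), 285 → 440
Huffman total = 46 + 79 + 152 + 285 + 440 = 1002 bits.
Saving = 1320 − 1002 = 318 bits.

318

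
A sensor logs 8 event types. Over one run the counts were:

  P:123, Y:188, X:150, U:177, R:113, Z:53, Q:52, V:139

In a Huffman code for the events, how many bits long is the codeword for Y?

2

Build the tree from the bottom:
Q(52) + Z(53) → 105
105 + R(113) → 218
P(123) + V(139) → 262
X(150) + U(177) → 327
Y(188) + 218 → 406
262 + 327 → 589
406 + 589 → 995
Y sits 2 levels below the root, so its codeword is 2 bits.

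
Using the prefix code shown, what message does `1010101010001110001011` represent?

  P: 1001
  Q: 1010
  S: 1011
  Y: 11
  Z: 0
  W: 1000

QQWYWS

Read left to right; each codeword is recognised as soon as it completes (prefix code):
  1010→Q | 1010→Q | 1000→W | 11→Y | 1000→W | 1011→S
Decoded message: QQWYWS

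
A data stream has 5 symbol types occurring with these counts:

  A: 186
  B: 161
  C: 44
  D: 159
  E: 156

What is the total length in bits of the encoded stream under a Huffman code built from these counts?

1612

Merge the two smallest weights repeatedly:
merge C(44) and E(156): 200
merge D(159) and B(161): 320
merge A(186) and 200: 386
merge 320 and 386: 706
The encoded length is the sum of every internal node's weight: 200 + 320 + 386 + 706 = 1612 bits.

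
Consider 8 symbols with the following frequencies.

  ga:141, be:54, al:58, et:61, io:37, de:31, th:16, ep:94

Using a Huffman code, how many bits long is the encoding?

Merge the two smallest weights repeatedly:
combine th(16), de(31) → 47
combine io(37), 47 → 84
combine be(54), al(58) → 112
combine et(61), 84 → 145
combine ep(94), 112 → 206
combine ga(141), 145 → 286
combine 206, 286 → 492
Total encoded bits = sum of merged weights = 47 + 84 + 112 + 145 + 206 + 286 + 492 = 1372.

1372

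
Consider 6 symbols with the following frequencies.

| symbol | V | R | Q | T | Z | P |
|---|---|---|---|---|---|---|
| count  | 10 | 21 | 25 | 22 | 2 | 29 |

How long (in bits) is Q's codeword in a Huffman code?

Huffman merges, smallest pair first:
Z(2) + V(10) → 12
12 + R(21) → 33
T(22) + Q(25) → 47
P(29) + 33 → 62
47 + 62 → 109
Q's leaf is at depth 2, giving a 2-bit codeword.

2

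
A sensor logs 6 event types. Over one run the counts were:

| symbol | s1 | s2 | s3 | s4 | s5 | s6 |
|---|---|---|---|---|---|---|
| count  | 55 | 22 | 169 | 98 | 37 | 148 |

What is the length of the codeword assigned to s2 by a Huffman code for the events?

Repeatedly merge the two smallest:
merge s2(22) and s5(37): 59
merge s1(55) and 59: 114
merge s4(98) and 114: 212
merge s6(148) and s3(169): 317
merge 212 and 317: 529
s2's leaf is at depth 4, giving a 4-bit codeword.

4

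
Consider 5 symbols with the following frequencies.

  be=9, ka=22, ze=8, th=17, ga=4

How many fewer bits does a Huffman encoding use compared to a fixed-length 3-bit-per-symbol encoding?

49

Fixed-length: 3 bits × 60 symbols = 180 bits.
Huffman merges:
merge ga(4) and ze(8): 12
merge be(9) and 12: 21
merge th(17) and 21: 38
merge ka(22) and 38: 60
Huffman total = 12 + 21 + 38 + 60 = 131 bits.
Saving = 180 − 131 = 49 bits.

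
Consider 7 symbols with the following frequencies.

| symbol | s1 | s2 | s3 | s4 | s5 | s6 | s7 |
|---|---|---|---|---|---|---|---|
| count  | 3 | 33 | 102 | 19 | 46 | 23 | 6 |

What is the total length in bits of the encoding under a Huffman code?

Greedily combine the two least-frequent nodes:
s1(3) + s7(6) → 9
9 + s4(19) → 28
s6(23) + 28 → 51
s2(33) + s5(46) → 79
51 + 79 → 130
s3(102) + 130 → 232
Total encoded bits = sum of merged weights = 9 + 28 + 51 + 79 + 130 + 232 = 529.

529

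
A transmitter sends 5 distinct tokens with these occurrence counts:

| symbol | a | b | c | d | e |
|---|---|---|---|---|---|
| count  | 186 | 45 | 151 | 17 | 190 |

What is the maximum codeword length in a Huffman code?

Merge the two lowest-weight nodes at each step:
d(17) + b(45) → 62
62 + c(151) → 213
a(186) + e(190) → 376
213 + 376 → 589
Maximum depth reached is 3.

3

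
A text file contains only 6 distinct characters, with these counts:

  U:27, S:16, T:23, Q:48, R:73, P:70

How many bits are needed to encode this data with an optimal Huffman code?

Build the Huffman tree bottom-up:
merge S(16) and T(23): 39
merge U(27) and 39: 66
merge Q(48) and 66: 114
merge P(70) and R(73): 143
merge 114 and 143: 257
Each symbol's bit-cost is frequency × depth; summing gives 619 bits (equivalently 39 + 66 + 114 + 143 + 257).

619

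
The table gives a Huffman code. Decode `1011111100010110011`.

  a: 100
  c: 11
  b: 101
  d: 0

Read left to right; each codeword is recognised as soon as it completes (prefix code):
  101→b | 11→c | 11→c | 100→a | 0→d | 101→b | 100→a | 11→c
Decoded message: bccadbac

bccadbac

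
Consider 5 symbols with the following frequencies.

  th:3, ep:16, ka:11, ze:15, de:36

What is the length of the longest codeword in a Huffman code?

Merge the two lowest-weight nodes at each step:
combine th(3), ka(11) → 14
combine 14, ze(15) → 29
combine ep(16), 29 → 45
combine de(36), 45 → 81
The first pair merged (th, ka) ends up deepest, at depth 4.

4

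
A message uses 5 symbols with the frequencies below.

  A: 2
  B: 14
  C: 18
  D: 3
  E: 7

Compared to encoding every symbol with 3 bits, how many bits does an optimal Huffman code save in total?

45

Fixed-length: 3 bits × 44 symbols = 132 bits.
Huffman merges:
A(2) + D(3) → 5
5 + E(7) → 12
12 + B(14) → 26
C(18) + 26 → 44
Huffman total = 5 + 12 + 26 + 44 = 87 bits.
Saving = 132 − 87 = 45 bits.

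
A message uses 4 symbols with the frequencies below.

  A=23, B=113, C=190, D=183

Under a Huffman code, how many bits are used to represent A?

Huffman merges, smallest pair first:
merge A(23) and B(113): 136
merge 136 and D(183): 319
merge C(190) and 319: 509
A sits 3 levels below the root, so its codeword is 3 bits.

3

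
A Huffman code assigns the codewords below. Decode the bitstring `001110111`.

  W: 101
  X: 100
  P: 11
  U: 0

UUPWP

Read left to right; each codeword is recognised as soon as it completes (prefix code):
  0→U | 0→U | 11→P | 101→W | 11→P
Decoded message: UUPWP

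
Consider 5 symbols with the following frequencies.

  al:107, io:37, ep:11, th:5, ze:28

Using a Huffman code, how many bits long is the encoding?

329

Greedily combine the two least-frequent nodes:
th(5) + ep(11) → 16
16 + ze(28) → 44
io(37) + 44 → 81
81 + al(107) → 188
Total encoded bits = sum of merged weights = 16 + 44 + 81 + 188 = 329.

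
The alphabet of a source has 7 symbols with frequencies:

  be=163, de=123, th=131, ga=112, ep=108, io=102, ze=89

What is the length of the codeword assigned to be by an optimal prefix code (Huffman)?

2

Repeatedly merge the two smallest:
merge ze(89) and io(102): 191
merge ep(108) and ga(112): 220
merge de(123) and th(131): 254
merge be(163) and 191: 354
merge 220 and 254: 474
merge 354 and 474: 828
be sits 2 levels below the root, so its codeword is 2 bits.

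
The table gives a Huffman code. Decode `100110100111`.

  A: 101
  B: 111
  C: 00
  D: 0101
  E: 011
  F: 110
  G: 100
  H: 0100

GFGB

Read left to right; each codeword is recognised as soon as it completes (prefix code):
  100→G | 110→F | 100→G | 111→B
Decoded message: GFGB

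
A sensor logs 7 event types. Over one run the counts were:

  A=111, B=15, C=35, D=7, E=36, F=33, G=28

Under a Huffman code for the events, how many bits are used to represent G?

4

Build the tree from the bottom:
combine D(7), B(15) → 22
combine 22, G(28) → 50
combine F(33), C(35) → 68
combine E(36), 50 → 86
combine 68, 86 → 154
combine A(111), 154 → 265
G's leaf is at depth 4, giving a 4-bit codeword.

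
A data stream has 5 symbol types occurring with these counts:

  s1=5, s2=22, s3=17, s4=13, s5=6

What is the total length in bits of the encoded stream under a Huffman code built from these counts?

137

Greedily combine the two least-frequent nodes:
merge s1(5) and s5(6): 11
merge 11 and s4(13): 24
merge s3(17) and s2(22): 39
merge 24 and 39: 63
The encoded length is the sum of every internal node's weight: 11 + 24 + 39 + 63 = 137 bits.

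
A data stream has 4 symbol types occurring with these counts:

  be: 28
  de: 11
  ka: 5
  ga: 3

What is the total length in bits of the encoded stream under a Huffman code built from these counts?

74

Greedily combine the two least-frequent nodes:
merge ga(3) and ka(5): 8
merge 8 and de(11): 19
merge 19 and be(28): 47
The encoded length is the sum of every internal node's weight: 8 + 19 + 47 = 74 bits.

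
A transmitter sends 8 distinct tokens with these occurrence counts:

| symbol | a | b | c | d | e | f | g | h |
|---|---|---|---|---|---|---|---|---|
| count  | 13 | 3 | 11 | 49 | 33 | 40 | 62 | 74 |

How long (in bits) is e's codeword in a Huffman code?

Repeatedly merge the two smallest:
b(3) + c(11) → 14
a(13) + 14 → 27
27 + e(33) → 60
f(40) + d(49) → 89
60 + g(62) → 122
h(74) + 89 → 163
122 + 163 → 285
e sits 3 levels below the root, so its codeword is 3 bits.

3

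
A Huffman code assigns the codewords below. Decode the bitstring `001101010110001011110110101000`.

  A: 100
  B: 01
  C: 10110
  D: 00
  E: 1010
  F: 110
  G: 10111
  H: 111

Read left to right; each codeword is recognised as soon as it completes (prefix code):
  00→D | 110→F | 1010→E | 110→F | 00→D | 10111→G | 10110→C | 1010→E | 00→D
Decoded message: DFEFDGCED

DFEFDGCED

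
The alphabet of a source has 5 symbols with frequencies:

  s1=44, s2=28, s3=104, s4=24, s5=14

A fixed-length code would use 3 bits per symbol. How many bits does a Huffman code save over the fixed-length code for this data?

214

Fixed-length: 3 bits × 214 symbols = 642 bits.
Huffman merges:
merge s5(14) and s4(24): 38
merge s2(28) and 38: 66
merge s1(44) and 66: 110
merge s3(104) and 110: 214
Huffman total = 38 + 66 + 110 + 214 = 428 bits.
Saving = 642 − 428 = 214 bits.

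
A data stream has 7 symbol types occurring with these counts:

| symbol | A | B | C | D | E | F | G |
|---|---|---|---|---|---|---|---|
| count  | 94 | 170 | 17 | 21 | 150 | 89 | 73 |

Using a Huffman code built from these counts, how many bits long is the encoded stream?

Build the Huffman tree bottom-up:
C(17) + D(21) → 38
38 + G(73) → 111
F(89) + A(94) → 183
111 + E(150) → 261
B(170) + 183 → 353
261 + 353 → 614
Each symbol's bit-cost is frequency × depth; summing gives 1560 bits (equivalently 38 + 111 + 183 + 261 + 353 + 614).

1560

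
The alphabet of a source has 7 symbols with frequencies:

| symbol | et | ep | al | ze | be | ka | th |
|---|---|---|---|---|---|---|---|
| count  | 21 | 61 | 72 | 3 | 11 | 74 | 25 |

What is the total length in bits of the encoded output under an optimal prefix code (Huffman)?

Build the Huffman tree bottom-up:
combine ze(3), be(11) → 14
combine 14, et(21) → 35
combine th(25), 35 → 60
combine 60, ep(61) → 121
combine al(72), ka(74) → 146
combine 121, 146 → 267
Total encoded bits = sum of merged weights = 14 + 35 + 60 + 121 + 146 + 267 = 643.

643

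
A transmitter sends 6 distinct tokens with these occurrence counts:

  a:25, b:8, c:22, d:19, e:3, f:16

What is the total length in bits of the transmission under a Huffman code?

224

Greedily combine the two least-frequent nodes:
combine e(3), b(8) → 11
combine 11, f(16) → 27
combine d(19), c(22) → 41
combine a(25), 27 → 52
combine 41, 52 → 93
Total encoded bits = sum of merged weights = 11 + 27 + 41 + 52 + 93 = 224.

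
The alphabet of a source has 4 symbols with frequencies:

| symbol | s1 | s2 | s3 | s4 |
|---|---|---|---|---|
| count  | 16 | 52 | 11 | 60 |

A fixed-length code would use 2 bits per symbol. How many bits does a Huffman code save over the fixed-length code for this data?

Fixed-length: 2 bits × 139 symbols = 278 bits.
Huffman merges:
s3(11) + s1(16) → 27
27 + s2(52) → 79
s4(60) + 79 → 139
Huffman total = 27 + 79 + 139 = 245 bits.
Saving = 278 − 245 = 33 bits.

33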